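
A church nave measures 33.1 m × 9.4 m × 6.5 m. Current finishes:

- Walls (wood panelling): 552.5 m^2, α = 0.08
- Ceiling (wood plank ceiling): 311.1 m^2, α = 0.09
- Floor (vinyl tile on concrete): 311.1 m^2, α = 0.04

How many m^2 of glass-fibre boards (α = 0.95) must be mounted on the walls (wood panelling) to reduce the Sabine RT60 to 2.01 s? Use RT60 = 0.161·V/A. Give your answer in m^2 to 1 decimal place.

88.9

A₁ = Σ Sᵢαᵢ = 552.5·0.08 + 311.1·0.09 + 311.1·0.04 = 84.643 sabins.
Required A₂ = 0.161·2022.41/2.01 = 161.994 sabins.
ΔA needed = 161.994 − 84.643 = 77.351 sabins.
Net gain per m^2: Δα = 0.95 − 0.08 = 0.87.
Area = ΔA/Δα = 77.351/0.87 = 88.9 m^2.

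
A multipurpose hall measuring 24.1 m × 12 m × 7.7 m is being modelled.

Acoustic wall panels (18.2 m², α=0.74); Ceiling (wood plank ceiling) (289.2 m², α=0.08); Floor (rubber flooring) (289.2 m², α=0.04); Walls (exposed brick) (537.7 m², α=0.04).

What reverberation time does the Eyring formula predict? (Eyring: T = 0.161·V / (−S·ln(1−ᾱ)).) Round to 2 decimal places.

Total surface area S = 18.2 + 289.2 + 289.2 + 537.7 = 1134.3 m².
Σ(Sᵢαᵢ) = 18.2·0.74 + 289.2·0.08 + 289.2·0.04 + 537.7·0.04 = 69.680.
ᾱ = 69.680 / 1134.3 = 0.0614.
Eyring denominator: −S ln(1−ᾱ) = 71.876.
V = 24.1 × 12 × 7.7 = 2226.84 m³.
RT60 = 0.161 × 2226.84 / 71.876 = 4.99 s.

4.99 s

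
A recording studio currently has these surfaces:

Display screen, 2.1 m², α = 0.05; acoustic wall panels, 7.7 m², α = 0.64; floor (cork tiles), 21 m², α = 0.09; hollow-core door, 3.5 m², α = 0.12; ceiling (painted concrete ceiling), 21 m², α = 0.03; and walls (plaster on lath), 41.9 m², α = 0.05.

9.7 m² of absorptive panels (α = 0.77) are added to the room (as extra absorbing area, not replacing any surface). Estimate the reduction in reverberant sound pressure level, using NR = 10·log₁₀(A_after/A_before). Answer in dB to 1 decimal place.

Summing Sᵢαᵢ: 0.105 + 4.928 + 1.890 + 0.420 + 0.630 + 2.095 → A_before = 10.068 sabins.
Treatment contributes 9.7·0.77 = 7.469 sabins.
A_after = 10.068 + 7.469 = 17.537 sabins.
Reduction = 10 log₁₀(A_after/A_before) = 10 log₁₀(1.7419) = 2.4 dB.

2.4 dB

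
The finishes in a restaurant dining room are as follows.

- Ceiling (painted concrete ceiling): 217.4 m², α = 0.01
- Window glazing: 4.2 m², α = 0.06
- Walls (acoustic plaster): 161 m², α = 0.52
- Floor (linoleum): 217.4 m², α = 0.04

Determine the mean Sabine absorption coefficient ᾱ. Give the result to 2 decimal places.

0.16

Total surface area S = 600.0 m².
Σ(Sᵢαᵢ) = 217.4·0.01 + 4.2·0.06 + 161·0.52 + 217.4·0.04 = 94.842.
ᾱ = 94.842 / 600.0 = 0.16.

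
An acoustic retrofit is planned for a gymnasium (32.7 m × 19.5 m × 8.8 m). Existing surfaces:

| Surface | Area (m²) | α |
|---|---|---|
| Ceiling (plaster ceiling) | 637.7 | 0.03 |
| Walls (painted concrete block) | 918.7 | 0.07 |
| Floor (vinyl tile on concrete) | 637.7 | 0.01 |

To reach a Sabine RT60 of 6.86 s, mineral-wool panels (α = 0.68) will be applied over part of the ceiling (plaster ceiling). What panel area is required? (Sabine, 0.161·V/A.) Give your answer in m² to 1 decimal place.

64.4

Equivalent absorption area: A₁ = 637.7*0.03 + 918.7*0.07 + 637.7*0.01 = 89.817 m².
Required A₂ = 0.161·5611.32/6.86 = 131.694 sabins.
Absorption to add: 131.694 − 89.817 = 41.877 sabins.
Net gain per m²: Δα = 0.68 − 0.03 = 0.65.
Panel area = 41.877 / 0.65 = 64.4 m².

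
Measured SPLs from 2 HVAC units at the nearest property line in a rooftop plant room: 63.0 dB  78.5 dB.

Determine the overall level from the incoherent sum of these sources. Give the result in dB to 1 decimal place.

Converting to relative power and adding: 10^(63.0/10) + 10^(78.5/10) = 7.279e+07.
Combined level = 10 log₁₀(7.279e+07) = 78.6 dB.

78.6 dB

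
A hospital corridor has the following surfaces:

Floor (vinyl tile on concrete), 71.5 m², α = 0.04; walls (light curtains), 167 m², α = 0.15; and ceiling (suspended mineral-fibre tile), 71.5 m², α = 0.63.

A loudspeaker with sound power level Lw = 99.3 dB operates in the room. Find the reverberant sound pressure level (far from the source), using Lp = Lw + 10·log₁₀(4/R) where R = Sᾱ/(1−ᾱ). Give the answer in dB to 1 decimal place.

85.5 dB

A = 72.955 sabins; S = 310.0 m².
ᾱ = 0.2353, so room constant R = A/(1−ᾱ) = 95.403 m².
Lp = 99.3 + 10·log₁₀(4/95.403) = 99.3 + (-13.78) = 85.5 dB.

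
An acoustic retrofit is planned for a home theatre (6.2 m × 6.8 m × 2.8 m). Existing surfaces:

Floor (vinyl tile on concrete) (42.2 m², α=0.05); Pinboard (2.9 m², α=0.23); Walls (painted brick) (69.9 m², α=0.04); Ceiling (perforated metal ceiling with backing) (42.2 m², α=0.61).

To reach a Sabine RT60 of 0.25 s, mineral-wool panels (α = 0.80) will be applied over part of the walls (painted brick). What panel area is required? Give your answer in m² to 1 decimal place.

A₁ = Σ Sᵢαᵢ = 42.2*0.05 + 2.9*0.23 + 69.9*0.04 + 42.2*0.61 = 31.315 sabins.
V = 118.048 m³. Target absorption A₂ = 0.161 × 118.048 / 0.25 = 76.023 sabins.
Absorption to add: 76.023 − 31.315 = 44.708 sabins.
Each m² of panel replacing the walls (painted brick) adds (0.80 − 0.04) = 0.76 sabins.
Panel area = 44.708 / 0.76 = 58.8 m².

58.8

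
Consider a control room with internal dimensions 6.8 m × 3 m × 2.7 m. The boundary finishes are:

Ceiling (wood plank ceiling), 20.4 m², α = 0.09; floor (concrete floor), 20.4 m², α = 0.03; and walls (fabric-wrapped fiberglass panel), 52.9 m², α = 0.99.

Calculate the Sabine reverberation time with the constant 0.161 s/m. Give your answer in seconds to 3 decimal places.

Total absorption A = 20.4*0.09 + 20.4*0.03 + 52.9*0.99
  = 1.836 + 0.612 + 52.371 = 54.819 m² sabins.
Volume V = 6.8 × 3 × 2.7 = 55.08 m³.
RT60 = 0.161 · V / A = 0.161 × 55.08 / 54.819 = 0.162 s.

0.162 s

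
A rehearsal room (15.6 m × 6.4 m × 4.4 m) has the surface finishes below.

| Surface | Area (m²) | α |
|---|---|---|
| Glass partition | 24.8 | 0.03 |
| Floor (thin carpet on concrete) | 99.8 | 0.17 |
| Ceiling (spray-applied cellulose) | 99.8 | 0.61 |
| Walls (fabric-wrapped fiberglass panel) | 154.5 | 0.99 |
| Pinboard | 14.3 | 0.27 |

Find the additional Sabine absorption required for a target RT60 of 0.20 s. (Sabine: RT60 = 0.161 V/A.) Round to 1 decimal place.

118.2 sabins

Equivalent absorption area: A₁ = 24.8×0.03 + 99.8×0.17 + 99.8×0.61 + 154.5×0.99 + 14.3×0.27 = 235.404 m².
V = 439.296 m³. Required absorption A₂ = 0.161 × 439.296 / 0.20 = 353.633 sabins.
ΔA = A₂ − A₁ = 353.633 − 235.404 = 118.2 sabins.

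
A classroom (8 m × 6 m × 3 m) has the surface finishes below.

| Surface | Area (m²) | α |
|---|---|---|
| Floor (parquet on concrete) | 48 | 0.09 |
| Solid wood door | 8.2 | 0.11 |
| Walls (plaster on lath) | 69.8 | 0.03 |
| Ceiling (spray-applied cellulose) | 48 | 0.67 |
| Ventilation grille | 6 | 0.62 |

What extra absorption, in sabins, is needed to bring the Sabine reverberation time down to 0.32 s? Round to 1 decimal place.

29.3 sabins

Equivalent absorption area: A₁ = 48·0.09 + 8.2·0.11 + 69.8·0.03 + 48·0.67 + 6·0.62 = 43.196 m².
For T = 0.32 s, need A₂ = 0.161·V/T = 0.161·144/0.32 = 72.450 sabins.
Additional absorption ΔA = 72.450 − 43.196 = 29.3 sabins.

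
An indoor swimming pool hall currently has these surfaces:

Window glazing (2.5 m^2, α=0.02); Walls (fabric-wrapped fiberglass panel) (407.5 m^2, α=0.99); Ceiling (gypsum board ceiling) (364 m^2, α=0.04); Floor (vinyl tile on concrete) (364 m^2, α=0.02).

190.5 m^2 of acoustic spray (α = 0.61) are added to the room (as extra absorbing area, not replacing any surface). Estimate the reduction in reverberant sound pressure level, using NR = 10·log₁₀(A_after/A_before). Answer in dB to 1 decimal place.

Summing Sᵢαᵢ: 0.050 + 403.425 + 14.560 + 7.280 → A_before = 425.315 sabins.
Added absorption = 190.5 × 0.61 = 116.205 sabins.
New total A_after = 541.520 sabins.
NR = 10·log₁₀(541.520/425.315) = 1.0 dB.

1.0 dB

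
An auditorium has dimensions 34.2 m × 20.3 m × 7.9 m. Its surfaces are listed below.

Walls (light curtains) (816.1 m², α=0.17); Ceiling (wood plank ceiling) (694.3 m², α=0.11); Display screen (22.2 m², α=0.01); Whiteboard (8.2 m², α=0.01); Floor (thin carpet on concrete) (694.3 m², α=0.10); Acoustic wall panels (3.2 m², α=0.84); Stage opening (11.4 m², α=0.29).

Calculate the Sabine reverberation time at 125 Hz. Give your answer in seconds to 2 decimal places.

3.04 sec

A = Σ Sᵢαᵢ = 816.1*0.17 + 694.3*0.11 + 22.2*0.01 + 8.2*0.01 + 694.3*0.10 + 3.2*0.84 + 11.4*0.29 = 290.838 sabins.
V = 34.2·20.3·7.9 = 5484.654 m³.
Sabine: RT60 = 0.161 × 5484.654 / 290.838 = 3.04 s.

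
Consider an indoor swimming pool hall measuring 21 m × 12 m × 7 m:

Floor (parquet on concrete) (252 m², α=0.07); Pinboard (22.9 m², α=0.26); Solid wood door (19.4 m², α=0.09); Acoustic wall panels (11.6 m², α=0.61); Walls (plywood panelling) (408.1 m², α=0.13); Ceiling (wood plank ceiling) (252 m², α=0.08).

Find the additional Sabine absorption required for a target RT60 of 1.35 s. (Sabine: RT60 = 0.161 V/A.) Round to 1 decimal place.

Total absorption A₁ = 252*0.07 + 22.9*0.26 + 19.4*0.09 + 11.6*0.61 + 408.1*0.13 + 252*0.08
  = 17.640 + 5.954 + 1.746 + 7.076 + 53.053 + 20.160 = 105.629 m² sabins.
V = 1764 m³. Required absorption A₂ = 0.161 × 1764 / 1.35 = 210.373 sabins.
ΔA = A₂ − A₁ = 210.373 − 105.629 = 104.7 sabins.

104.7 sabins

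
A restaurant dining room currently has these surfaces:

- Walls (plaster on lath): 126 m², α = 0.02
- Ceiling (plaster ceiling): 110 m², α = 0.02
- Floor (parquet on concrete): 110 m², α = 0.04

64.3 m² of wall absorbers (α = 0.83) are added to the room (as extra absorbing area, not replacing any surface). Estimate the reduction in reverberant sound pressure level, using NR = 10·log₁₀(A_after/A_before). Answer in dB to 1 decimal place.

A_before = Σ Sᵢαᵢ = 126·0.02 + 110·0.02 + 110·0.04 = 9.120 sabins.
Treatment contributes 64.3·0.83 = 53.369 sabins.
A_after = 9.120 + 53.369 = 62.489 sabins.
Reduction = 10 log₁₀(A_after/A_before) = 10 log₁₀(6.8519) = 8.4 dB.

8.4 dB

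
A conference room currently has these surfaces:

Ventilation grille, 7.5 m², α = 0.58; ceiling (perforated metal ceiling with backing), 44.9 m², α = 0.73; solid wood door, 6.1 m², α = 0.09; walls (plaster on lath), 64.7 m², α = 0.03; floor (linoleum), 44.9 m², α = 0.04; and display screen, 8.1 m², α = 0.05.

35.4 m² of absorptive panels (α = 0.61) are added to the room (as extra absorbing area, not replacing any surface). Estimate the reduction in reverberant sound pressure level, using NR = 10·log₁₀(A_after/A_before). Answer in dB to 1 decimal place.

A_before = Σ Sᵢαᵢ = 7.5×0.58 + 44.9×0.73 + 6.1×0.09 + 64.7×0.03 + 44.9×0.04 + 8.1×0.05 = 41.818 sabins.
Added absorption = 35.4 × 0.61 = 21.594 sabins.
A_after = 41.818 + 21.594 = 63.412 sabins.
Reduction = 10 log₁₀(A_after/A_before) = 10 log₁₀(1.5164) = 1.8 dB.

1.8 dB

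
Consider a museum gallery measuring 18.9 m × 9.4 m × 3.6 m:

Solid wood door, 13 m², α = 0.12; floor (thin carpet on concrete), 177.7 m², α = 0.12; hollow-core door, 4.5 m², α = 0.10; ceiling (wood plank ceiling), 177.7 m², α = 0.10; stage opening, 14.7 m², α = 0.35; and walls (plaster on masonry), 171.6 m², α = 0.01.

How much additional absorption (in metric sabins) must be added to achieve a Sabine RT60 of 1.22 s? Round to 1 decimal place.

36.4 sabins

Equivalent absorption area: A₁ = 13×0.12 + 177.7×0.12 + 4.5×0.10 + 177.7×0.10 + 14.7×0.35 + 171.6×0.01 = 47.965 m².
V = 639.576 m³. Required absorption A₂ = 0.161 × 639.576 / 1.22 = 84.403 sabins.
Additional absorption ΔA = 84.403 − 47.965 = 36.4 sabins.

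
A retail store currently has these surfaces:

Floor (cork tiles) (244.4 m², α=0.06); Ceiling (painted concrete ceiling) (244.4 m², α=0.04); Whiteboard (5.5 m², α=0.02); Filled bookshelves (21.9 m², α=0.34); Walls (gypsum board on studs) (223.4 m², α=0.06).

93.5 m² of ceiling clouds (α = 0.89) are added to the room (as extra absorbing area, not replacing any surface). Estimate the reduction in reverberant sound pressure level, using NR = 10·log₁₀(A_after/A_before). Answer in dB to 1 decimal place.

A_before = Σ Sᵢαᵢ = 244.4·0.06 + 244.4·0.04 + 5.5·0.02 + 21.9·0.34 + 223.4·0.06 = 45.400 sabins.
Treatment contributes 93.5·0.89 = 83.215 sabins.
A_after = 45.400 + 83.215 = 128.615 sabins.
NR = 10·log₁₀(128.615/45.400) = 4.5 dB.

4.5 dB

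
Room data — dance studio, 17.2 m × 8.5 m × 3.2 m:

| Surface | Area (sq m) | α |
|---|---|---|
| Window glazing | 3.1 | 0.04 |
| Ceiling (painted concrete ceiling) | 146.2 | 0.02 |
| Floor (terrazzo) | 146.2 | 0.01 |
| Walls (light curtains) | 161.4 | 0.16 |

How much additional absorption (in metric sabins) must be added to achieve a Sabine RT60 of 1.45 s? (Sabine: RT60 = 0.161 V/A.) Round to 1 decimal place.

21.6 sabins

A₁ = Σ Sᵢαᵢ = 3.1×0.04 + 146.2×0.02 + 146.2×0.01 + 161.4×0.16 = 30.334 sabins.
Target A₂ = 0.161·467.84/1.45 = 51.946 sabins (V = 467.84 m³).
Additional absorption ΔA = 51.946 − 30.334 = 21.6 sabins.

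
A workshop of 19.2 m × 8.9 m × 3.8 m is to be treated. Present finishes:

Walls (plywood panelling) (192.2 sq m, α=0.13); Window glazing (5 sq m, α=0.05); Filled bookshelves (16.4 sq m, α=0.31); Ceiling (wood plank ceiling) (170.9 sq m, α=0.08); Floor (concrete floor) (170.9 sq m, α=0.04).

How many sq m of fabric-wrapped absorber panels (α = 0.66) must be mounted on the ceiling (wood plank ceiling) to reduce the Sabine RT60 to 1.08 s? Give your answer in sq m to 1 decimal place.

79.3

Total absorption A₁ = 192.2×0.13 + 5×0.05 + 16.4×0.31 + 170.9×0.08 + 170.9×0.04
  = 24.986 + 0.250 + 5.084 + 13.672 + 6.836 = 50.828 sq m sabins.
Required A₂ = 0.161·649.344/1.08 = 96.800 sabins.
ΔA needed = 96.800 − 50.828 = 45.972 sabins.
Each sq m of panel replacing the ceiling (wood plank ceiling) adds (0.66 − 0.08) = 0.58 sabins.
Panel area = 45.972 / 0.58 = 79.3 sq m.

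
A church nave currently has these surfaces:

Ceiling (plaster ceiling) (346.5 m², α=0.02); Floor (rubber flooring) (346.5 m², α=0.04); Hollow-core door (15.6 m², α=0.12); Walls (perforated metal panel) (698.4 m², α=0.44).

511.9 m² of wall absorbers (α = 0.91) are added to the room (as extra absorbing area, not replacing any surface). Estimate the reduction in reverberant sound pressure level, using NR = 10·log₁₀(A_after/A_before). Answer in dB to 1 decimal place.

Summing Sᵢαᵢ: 6.930 + 13.860 + 1.872 + 307.296 → A_before = 329.958 sabins.
Added absorption = 511.9 × 0.91 = 465.829 sabins.
A_after = 329.958 + 465.829 = 795.787 sabins.
NR = 10·log₁₀(795.787/329.958) = 3.8 dB.

3.8 dB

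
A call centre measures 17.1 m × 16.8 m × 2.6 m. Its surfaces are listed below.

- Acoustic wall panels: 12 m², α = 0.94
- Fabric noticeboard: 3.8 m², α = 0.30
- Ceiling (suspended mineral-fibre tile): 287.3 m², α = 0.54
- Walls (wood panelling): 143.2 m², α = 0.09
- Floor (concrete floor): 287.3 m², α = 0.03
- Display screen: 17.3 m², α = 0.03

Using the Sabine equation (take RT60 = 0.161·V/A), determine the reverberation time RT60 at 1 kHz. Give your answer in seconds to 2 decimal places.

0.63 sec

Equivalent absorption area: A = 12×0.94 + 3.8×0.30 + 287.3×0.54 + 143.2×0.09 + 287.3×0.03 + 17.3×0.03 = 189.588 m².
V = 17.1·16.8·2.6 = 746.928 m³.
T = 0.161 V/A = 0.161·746.928/189.588 = 0.63 s.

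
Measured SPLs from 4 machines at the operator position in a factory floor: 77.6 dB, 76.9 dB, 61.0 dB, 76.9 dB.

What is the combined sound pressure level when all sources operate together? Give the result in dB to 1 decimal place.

82.0 dB

Converting to relative power and adding: 10^(77.6/10) + 10^(76.9/10) + 10^(61.0/10) + 10^(76.9/10) = 1.568e+08.
L_total = 10·log₁₀(1.568e+08) = 82.0 dB.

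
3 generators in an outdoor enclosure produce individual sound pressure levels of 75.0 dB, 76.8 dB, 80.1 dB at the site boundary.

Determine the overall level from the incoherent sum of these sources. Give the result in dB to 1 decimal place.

82.6 dB

Converting to relative power and adding: 10^(75.0/10) + 10^(76.8/10) + 10^(80.1/10) = 1.818e+08.
Combined level = 10 log₁₀(1.818e+08) = 82.6 dB.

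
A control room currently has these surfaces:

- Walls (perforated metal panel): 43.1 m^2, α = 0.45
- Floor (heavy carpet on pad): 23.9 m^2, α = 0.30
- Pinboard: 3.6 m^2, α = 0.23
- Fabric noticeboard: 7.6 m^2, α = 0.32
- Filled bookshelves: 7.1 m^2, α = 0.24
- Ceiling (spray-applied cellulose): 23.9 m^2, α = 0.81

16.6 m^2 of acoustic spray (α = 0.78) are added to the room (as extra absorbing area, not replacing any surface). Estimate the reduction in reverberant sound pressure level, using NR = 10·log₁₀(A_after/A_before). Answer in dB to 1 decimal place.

A_before = Σ Sᵢαᵢ = 43.1·0.45 + 23.9·0.30 + 3.6·0.23 + 7.6·0.32 + 7.1·0.24 + 23.9·0.81 = 50.888 sabins.
Treatment contributes 16.6·0.78 = 12.948 sabins.
New total A_after = 63.836 sabins.
Reduction = 10 log₁₀(A_after/A_before) = 10 log₁₀(1.2544) = 1.0 dB.

1.0 dB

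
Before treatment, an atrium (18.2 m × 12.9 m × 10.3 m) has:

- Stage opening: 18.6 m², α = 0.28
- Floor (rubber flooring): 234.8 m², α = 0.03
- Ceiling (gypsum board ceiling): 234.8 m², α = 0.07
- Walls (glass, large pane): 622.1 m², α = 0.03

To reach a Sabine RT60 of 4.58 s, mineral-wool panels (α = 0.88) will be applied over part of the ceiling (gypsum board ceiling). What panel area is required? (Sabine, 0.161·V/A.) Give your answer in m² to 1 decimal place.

46.5

Summing Sᵢαᵢ: 5.208 + 7.044 + 16.436 + 18.663 → A₁ = 47.351 sabins.
V = 2418.234 m³. Target absorption A₂ = 0.161 × 2418.234 / 4.58 = 85.008 sabins.
ΔA needed = 85.008 − 47.351 = 37.657 sabins.
Each m² of panel replacing the ceiling (gypsum board ceiling) adds (0.88 − 0.07) = 0.81 sabins.
Area = ΔA/Δα = 37.657/0.81 = 46.5 m².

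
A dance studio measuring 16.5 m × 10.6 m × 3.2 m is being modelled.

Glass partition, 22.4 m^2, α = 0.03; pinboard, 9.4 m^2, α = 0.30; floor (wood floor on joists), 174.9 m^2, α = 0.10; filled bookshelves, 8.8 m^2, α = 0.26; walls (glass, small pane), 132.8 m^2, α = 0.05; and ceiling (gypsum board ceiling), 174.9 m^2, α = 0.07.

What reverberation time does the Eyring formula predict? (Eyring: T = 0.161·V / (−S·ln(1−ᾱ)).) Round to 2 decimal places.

2.05 s

Total surface area S = 22.4 + 9.4 + 174.9 + 8.8 + 132.8 + 174.9 = 523.2 m^2.
Σ(Sᵢαᵢ) = 22.4·0.03 + 9.4·0.30 + 174.9·0.10 + 8.8·0.26 + 132.8·0.05 + 174.9·0.07 = 42.153.
Mean coefficient ᾱ = A/S = 0.0806.
Eyring denominator: −S ln(1−ᾱ) = 43.967.
V = 16.5 × 10.6 × 3.2 = 559.68 m³.
T = 0.161·V/[−S·ln(1−ᾱ)] = 0.161·559.68/43.967 = 2.05 s.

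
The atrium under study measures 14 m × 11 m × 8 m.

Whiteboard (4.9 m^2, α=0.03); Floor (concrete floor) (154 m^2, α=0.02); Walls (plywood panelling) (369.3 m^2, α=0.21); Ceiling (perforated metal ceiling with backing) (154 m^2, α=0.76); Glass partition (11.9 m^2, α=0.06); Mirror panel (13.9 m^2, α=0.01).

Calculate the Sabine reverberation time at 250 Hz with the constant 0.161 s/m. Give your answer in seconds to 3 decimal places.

A = Σ Sᵢαᵢ = 4.9×0.03 + 154×0.02 + 369.3×0.21 + 154×0.76 + 11.9×0.06 + 13.9×0.01 = 198.673 sabins.
V = 14·11·8 = 1232 m³.
Sabine: RT60 = 0.161 × 1232 / 198.673 = 0.998 s.

0.998 s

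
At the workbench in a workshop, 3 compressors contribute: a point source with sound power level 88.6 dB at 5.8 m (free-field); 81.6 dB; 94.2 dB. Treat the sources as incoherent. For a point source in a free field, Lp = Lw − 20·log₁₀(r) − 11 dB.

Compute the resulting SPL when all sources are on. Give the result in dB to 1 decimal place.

94.4 dB

Source at 5.8 m: Lp = 88.6 − 20·log₁₀(5.8) − 11 = 62.3 dB.
Sum in the linear (power) domain: Σ 10^(Lᵢ/10) = 10^(62.3/10) + 10^(81.6/10) + 10^(94.2/10) = 2.777e+09.
Combined level = 10 log₁₀(2.777e+09) = 94.4 dB.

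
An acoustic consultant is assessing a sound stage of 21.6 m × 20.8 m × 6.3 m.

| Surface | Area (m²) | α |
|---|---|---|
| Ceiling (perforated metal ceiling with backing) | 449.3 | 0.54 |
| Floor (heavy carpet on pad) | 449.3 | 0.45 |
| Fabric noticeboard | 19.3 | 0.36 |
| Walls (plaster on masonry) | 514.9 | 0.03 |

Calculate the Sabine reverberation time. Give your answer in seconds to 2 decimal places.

A = Σ Sᵢαᵢ = 449.3*0.54 + 449.3*0.45 + 19.3*0.36 + 514.9*0.03 = 467.202 sabins.
V = 21.6·20.8·6.3 = 2830.464 m³.
Sabine: RT60 = 0.161 × 2830.464 / 467.202 = 0.98 s.

0.98 sec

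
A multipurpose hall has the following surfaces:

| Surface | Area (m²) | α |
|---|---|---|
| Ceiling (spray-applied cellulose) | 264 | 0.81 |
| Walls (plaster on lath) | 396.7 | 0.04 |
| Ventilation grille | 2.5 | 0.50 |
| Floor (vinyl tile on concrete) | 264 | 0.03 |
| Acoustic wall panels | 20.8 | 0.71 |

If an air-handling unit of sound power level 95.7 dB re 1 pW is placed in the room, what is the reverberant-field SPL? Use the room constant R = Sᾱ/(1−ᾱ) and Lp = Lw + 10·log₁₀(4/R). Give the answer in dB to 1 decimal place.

76.3 dB

A = 253.646 sabins; S = 948.0 m².
ᾱ = 253.646/948.0 = 0.2676; R = Sᾱ/(1−ᾱ) = 253.646/(1−0.2676) = 346.322 m².
Lp = Lw + 10 log₁₀(4/R) = 95.7 -19.37 = 76.3 dB.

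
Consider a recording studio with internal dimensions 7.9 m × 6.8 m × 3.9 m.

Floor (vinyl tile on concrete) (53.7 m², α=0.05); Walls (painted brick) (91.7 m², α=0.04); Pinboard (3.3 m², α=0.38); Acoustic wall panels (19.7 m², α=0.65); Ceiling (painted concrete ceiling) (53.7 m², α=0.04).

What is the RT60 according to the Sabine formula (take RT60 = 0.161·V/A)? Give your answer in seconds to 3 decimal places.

A = Σ Sᵢαᵢ = 53.7×0.05 + 91.7×0.04 + 3.3×0.38 + 19.7×0.65 + 53.7×0.04 = 22.560 sabins.
Room volume: 209.508 m³.
T = 0.161 V/A = 0.161·209.508/22.560 = 1.495 s.

1.495 s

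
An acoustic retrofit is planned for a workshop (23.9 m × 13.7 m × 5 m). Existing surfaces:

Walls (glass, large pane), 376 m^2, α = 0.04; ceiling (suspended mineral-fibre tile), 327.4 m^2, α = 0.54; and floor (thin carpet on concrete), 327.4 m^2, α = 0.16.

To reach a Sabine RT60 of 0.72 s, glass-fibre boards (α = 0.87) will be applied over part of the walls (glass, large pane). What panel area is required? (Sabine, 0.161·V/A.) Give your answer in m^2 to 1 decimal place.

146.8

Summing Sᵢαᵢ: 15.040 + 176.796 + 52.384 → A₁ = 244.220 sabins.
Required A₂ = 0.161·1637.15/0.72 = 366.085 sabins.
ΔA needed = 366.085 − 244.220 = 121.865 sabins.
Net gain per m^2: Δα = 0.87 − 0.04 = 0.83.
Area = ΔA/Δα = 121.865/0.83 = 146.8 m^2.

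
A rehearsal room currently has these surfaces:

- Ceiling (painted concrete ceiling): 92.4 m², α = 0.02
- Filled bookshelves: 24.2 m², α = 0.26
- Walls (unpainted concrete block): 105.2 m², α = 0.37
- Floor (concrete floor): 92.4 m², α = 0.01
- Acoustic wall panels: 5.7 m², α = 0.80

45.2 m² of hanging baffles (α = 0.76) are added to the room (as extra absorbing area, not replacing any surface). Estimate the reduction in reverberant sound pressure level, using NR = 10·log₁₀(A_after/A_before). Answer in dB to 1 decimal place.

Equivalent absorption area: A_before = 92.4×0.02 + 24.2×0.26 + 105.2×0.37 + 92.4×0.01 + 5.7×0.80 = 52.548 m².
Treatment contributes 45.2·0.76 = 34.352 sabins.
A_after = 52.548 + 34.352 = 86.900 sabins.
Reduction = 10 log₁₀(A_after/A_before) = 10 log₁₀(1.6537) = 2.2 dB.

2.2 dB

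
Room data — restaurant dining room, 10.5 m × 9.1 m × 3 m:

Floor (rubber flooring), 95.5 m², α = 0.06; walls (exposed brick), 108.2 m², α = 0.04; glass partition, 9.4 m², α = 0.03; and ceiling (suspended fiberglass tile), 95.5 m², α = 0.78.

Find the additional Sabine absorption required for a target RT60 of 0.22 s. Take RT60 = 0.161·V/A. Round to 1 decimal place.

A₁ = Σ Sᵢαᵢ = 95.5*0.06 + 108.2*0.04 + 9.4*0.03 + 95.5*0.78 = 84.830 sabins.
V = 286.65 m³. Required absorption A₂ = 0.161 × 286.65 / 0.22 = 209.776 sabins.
ΔA = A₂ − A₁ = 209.776 − 84.830 = 124.9 sabins.

124.9 sabins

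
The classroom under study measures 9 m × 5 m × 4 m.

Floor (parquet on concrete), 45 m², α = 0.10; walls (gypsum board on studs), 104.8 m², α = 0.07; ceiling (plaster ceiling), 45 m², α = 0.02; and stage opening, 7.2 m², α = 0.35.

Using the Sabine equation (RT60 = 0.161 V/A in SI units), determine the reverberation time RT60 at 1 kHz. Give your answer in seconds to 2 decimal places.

1.90 s

Total absorption A = 45·0.10 + 104.8·0.07 + 45·0.02 + 7.2·0.35
  = 4.500 + 7.336 + 0.900 + 2.520 = 15.256 m² sabins.
Room volume: 180 m³.
T = 0.161 V/A = 0.161·180/15.256 = 1.90 s.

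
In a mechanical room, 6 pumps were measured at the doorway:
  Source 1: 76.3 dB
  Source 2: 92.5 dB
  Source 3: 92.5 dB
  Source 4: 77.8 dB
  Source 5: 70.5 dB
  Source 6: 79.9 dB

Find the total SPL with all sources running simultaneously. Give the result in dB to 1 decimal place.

Sum in the linear (power) domain: Σ 10^(Lᵢ/10) = 10^(76.3/10) + 10^(92.5/10) + 10^(92.5/10) + 10^(77.8/10) + 10^(70.5/10) + 10^(79.9/10) = 3.768e+09.
Back to dB: 10·log₁₀ Σ = 95.8 dB.

95.8 dB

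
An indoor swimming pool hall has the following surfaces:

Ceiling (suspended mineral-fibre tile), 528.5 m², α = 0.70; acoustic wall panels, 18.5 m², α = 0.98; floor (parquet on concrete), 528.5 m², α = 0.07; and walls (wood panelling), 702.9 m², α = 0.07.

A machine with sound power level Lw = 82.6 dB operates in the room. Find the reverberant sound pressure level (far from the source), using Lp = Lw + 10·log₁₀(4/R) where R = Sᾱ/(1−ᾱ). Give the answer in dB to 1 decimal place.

60.5 dB

Σ(Sᵢαᵢ) = 528.5×0.70 + 18.5×0.98 + 528.5×0.07 + 702.9×0.07 = 474.278; total area S = 1778.4 m².
ᾱ = 0.2667, so room constant R = A/(1−ᾱ) = 646.772 m².
Lp = 82.6 + 10·log₁₀(4/646.772) = 82.6 + (-22.09) = 60.5 dB.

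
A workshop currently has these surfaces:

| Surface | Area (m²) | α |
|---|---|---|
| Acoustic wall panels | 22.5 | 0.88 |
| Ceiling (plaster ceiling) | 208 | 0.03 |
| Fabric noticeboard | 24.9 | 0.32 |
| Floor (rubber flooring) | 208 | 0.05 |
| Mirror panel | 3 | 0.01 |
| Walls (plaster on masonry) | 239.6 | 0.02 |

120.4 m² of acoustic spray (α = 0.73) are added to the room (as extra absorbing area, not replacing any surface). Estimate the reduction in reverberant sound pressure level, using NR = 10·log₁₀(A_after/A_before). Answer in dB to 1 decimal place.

4.4 dB

A_before = Σ Sᵢαᵢ = 22.5×0.88 + 208×0.03 + 24.9×0.32 + 208×0.05 + 3×0.01 + 239.6×0.02 = 49.230 sabins.
Added absorption = 120.4 × 0.73 = 87.892 sabins.
New total A_after = 137.122 sabins.
NR = 10·log₁₀(137.122/49.230) = 4.4 dB.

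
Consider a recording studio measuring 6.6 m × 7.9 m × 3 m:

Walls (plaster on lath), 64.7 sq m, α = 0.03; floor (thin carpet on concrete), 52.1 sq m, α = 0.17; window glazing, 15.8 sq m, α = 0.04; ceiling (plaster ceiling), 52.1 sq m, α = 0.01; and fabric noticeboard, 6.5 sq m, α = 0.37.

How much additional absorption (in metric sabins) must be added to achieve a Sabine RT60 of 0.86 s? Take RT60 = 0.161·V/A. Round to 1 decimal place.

14.9 sabins

A₁ = Σ Sᵢαᵢ = 64.7·0.03 + 52.1·0.17 + 15.8·0.04 + 52.1·0.01 + 6.5·0.37 = 14.356 sabins.
V = 156.42 m³. Required absorption A₂ = 0.161 × 156.42 / 0.86 = 29.283 sabins.
ΔA = A₂ − A₁ = 29.283 − 14.356 = 14.9 sabins.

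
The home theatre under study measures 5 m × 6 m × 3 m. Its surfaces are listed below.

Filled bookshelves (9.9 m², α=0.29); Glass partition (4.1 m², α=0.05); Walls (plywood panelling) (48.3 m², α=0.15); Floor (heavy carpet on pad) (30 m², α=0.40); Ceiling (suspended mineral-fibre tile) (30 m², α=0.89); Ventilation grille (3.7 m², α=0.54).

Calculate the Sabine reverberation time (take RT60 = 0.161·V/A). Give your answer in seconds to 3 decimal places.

0.284 seconds

Total absorption A = 9.9×0.29 + 4.1×0.05 + 48.3×0.15 + 30×0.40 + 30×0.89 + 3.7×0.54
  = 2.871 + 0.205 + 7.245 + 12.000 + 26.700 + 1.998 = 51.019 m² sabins.
Room volume: 90 m³.
Sabine: RT60 = 0.161 × 90 / 51.019 = 0.284 s.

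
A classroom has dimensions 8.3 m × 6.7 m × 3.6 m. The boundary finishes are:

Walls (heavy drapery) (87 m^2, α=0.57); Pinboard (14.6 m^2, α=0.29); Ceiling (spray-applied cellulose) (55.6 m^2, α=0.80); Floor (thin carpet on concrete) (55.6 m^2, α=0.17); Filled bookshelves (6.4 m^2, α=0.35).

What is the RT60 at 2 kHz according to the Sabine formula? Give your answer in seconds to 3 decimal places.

0.293 seconds

Total absorption A = 87×0.57 + 14.6×0.29 + 55.6×0.80 + 55.6×0.17 + 6.4×0.35
  = 49.590 + 4.234 + 44.480 + 9.452 + 2.240 = 109.996 m^2 sabins.
Room volume: 200.196 m³.
T = 0.161 V/A = 0.161·200.196/109.996 = 0.293 s.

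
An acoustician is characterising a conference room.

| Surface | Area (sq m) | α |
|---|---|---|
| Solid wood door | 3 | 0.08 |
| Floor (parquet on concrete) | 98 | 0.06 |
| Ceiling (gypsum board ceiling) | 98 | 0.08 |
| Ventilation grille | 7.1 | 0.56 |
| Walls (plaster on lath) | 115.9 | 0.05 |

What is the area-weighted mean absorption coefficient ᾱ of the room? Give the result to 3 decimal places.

0.074

Total surface area S = 322.0 sq m.
Weighted sum Σ Sα = 23.731.
ᾱ = A/S = 0.074.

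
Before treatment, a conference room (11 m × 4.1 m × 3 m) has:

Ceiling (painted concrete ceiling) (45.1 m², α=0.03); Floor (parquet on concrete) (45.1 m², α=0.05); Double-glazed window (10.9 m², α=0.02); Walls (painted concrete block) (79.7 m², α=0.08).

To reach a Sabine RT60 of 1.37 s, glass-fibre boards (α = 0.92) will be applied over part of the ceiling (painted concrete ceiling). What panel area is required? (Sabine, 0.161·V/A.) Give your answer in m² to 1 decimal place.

Total absorption A₁ = 45.1×0.03 + 45.1×0.05 + 10.9×0.02 + 79.7×0.08
  = 1.353 + 2.255 + 0.218 + 6.376 = 10.202 m² sabins.
V = 135.3 m³. Target absorption A₂ = 0.161 × 135.3 / 1.37 = 15.900 sabins.
ΔA needed = 15.900 − 10.202 = 5.698 sabins.
Net gain per m²: Δα = 0.92 − 0.03 = 0.89.
Panel area = 5.698 / 0.89 = 6.4 m².

6.4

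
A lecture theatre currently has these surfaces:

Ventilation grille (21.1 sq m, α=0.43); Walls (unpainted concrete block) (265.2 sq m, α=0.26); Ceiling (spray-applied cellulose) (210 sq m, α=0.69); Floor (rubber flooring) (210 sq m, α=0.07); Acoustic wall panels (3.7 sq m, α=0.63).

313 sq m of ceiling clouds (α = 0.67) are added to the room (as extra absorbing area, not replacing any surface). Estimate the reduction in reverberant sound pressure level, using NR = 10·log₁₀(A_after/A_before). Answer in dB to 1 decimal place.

2.7 dB

Summing Sᵢαᵢ: 9.073 + 68.952 + 144.900 + 14.700 + 2.331 → A_before = 239.956 sabins.
Treatment contributes 313·0.67 = 209.710 sabins.
New total A_after = 449.666 sabins.
Reduction = 10 log₁₀(A_after/A_before) = 10 log₁₀(1.8740) = 2.7 dB.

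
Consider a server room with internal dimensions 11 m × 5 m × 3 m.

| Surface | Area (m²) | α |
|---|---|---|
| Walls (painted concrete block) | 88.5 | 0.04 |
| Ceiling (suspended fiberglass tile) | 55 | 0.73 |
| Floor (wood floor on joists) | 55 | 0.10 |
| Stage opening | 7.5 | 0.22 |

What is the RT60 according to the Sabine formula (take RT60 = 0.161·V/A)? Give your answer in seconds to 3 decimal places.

0.523 seconds

A = Σ Sᵢαᵢ = 88.5·0.04 + 55·0.73 + 55·0.10 + 7.5·0.22 = 50.840 sabins.
V = 11·5·3 = 165 m³.
Sabine: RT60 = 0.161 × 165 / 50.840 = 0.523 s.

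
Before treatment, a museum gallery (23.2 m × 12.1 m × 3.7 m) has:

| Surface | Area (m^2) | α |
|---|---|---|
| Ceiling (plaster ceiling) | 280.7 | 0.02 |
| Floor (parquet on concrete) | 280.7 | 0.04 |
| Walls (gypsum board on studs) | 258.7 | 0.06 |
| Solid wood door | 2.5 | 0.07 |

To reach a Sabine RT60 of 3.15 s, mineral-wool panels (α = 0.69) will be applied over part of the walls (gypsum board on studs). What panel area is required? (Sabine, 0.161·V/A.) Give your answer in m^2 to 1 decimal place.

A₁ = Σ Sᵢαᵢ = 280.7·0.02 + 280.7·0.04 + 258.7·0.06 + 2.5·0.07 = 32.539 sabins.
V = 1038.664 m³. Target absorption A₂ = 0.161 × 1038.664 / 3.15 = 53.087 sabins.
Absorption to add: 53.087 − 32.539 = 20.548 sabins.
Each m^2 of panel replacing the walls (gypsum board on studs) adds (0.69 − 0.06) = 0.63 sabins.
Panel area = 20.548 / 0.63 = 32.6 m^2.

32.6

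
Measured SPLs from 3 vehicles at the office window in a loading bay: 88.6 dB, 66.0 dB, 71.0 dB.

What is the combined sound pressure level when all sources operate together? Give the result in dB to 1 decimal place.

Σ 10^(Lᵢ/10) = 7.41e+08.
Combined level = 10 log₁₀(7.41e+08) = 88.7 dB.

88.7 dB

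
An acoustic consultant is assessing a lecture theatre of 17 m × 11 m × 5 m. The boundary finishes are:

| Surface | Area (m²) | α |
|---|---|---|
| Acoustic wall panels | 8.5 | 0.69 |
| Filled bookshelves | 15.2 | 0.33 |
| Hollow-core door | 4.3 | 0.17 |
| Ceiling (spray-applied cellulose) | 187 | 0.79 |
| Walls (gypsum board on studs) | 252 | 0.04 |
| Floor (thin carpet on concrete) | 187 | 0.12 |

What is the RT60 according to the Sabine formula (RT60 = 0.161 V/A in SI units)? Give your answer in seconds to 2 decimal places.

0.78 sec

Equivalent absorption area: A = 8.5*0.69 + 15.2*0.33 + 4.3*0.17 + 187*0.79 + 252*0.04 + 187*0.12 = 191.862 m².
Volume V = 17 × 11 × 5 = 935 m³.
RT60 = 0.161 · V / A = 0.161 × 935 / 191.862 = 0.78 s.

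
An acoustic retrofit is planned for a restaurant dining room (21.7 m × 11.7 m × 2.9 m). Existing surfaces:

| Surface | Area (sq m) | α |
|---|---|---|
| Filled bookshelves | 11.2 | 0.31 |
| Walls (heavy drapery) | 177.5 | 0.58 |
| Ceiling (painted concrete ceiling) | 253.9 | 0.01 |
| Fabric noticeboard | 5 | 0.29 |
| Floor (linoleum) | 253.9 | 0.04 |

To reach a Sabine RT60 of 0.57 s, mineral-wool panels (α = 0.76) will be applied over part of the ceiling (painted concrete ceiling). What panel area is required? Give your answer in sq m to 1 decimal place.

Equivalent absorption area: A₁ = 11.2*0.31 + 177.5*0.58 + 253.9*0.01 + 5*0.29 + 253.9*0.04 = 120.567 sq m.
Required A₂ = 0.161·736.281/0.57 = 207.967 sabins.
ΔA needed = 207.967 − 120.567 = 87.400 sabins.
Each sq m of panel replacing the ceiling (painted concrete ceiling) adds (0.76 − 0.01) = 0.75 sabins.
Panel area = 87.400 / 0.75 = 116.5 sq m.

116.5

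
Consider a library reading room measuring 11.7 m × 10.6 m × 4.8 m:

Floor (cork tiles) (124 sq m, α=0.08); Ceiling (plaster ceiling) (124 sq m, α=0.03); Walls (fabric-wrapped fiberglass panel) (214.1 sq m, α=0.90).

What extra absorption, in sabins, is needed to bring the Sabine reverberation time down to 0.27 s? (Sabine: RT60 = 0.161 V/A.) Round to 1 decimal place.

A₁ = Σ Sᵢαᵢ = 124·0.08 + 124·0.03 + 214.1·0.90 = 206.330 sabins.
Target A₂ = 0.161·595.296/0.27 = 354.973 sabins (V = 595.296 m³).
ΔA = A₂ − A₁ = 354.973 − 206.330 = 148.6 sabins.

148.6 sabins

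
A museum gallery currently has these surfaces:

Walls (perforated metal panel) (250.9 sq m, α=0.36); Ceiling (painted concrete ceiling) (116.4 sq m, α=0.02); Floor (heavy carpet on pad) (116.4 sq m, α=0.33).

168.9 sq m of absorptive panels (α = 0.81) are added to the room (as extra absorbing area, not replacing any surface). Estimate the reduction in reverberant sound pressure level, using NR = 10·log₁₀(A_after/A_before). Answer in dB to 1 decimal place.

A_before = Σ Sᵢαᵢ = 250.9·0.36 + 116.4·0.02 + 116.4·0.33 = 131.064 sabins.
Treatment contributes 168.9·0.81 = 136.809 sabins.
A_after = 131.064 + 136.809 = 267.873 sabins.
Reduction = 10 log₁₀(A_after/A_before) = 10 log₁₀(2.0438) = 3.1 dB.

3.1 dB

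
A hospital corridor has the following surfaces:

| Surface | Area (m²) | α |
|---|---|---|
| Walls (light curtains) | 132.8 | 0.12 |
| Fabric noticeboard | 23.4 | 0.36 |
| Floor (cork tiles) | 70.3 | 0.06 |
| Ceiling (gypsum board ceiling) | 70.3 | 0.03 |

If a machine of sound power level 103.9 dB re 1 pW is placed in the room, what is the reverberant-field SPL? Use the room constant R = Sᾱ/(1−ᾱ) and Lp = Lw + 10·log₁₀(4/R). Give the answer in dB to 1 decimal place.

94.6 dB

A = 30.687 sabins; S = 296.8 m².
ᾱ = 30.687/296.8 = 0.1034; R = Sᾱ/(1−ᾱ) = 30.687/(1−0.1034) = 34.226 m².
Lp = Lw + 10 log₁₀(4/R) = 103.9 -9.32 = 94.6 dB.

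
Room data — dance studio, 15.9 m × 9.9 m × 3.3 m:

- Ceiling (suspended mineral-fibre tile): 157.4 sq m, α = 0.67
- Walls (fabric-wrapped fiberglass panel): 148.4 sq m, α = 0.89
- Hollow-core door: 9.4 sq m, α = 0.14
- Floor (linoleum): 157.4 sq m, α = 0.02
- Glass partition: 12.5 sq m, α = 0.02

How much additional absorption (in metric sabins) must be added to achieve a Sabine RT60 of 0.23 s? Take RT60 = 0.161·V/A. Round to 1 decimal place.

Equivalent absorption area: A₁ = 157.4·0.67 + 148.4·0.89 + 9.4·0.14 + 157.4·0.02 + 12.5·0.02 = 242.248 sq m.
Target A₂ = 0.161·519.453/0.23 = 363.617 sabins (V = 519.453 m³).
Additional absorption ΔA = 363.617 − 242.248 = 121.4 sabins.

121.4 sabins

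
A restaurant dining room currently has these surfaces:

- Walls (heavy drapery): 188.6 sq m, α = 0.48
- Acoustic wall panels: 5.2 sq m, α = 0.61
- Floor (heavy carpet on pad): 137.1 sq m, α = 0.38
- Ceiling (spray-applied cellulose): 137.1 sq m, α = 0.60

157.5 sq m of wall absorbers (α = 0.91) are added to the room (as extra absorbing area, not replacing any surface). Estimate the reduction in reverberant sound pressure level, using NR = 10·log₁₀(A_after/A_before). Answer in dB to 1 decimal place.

2.1 dB

A_before = Σ Sᵢαᵢ = 188.6×0.48 + 5.2×0.61 + 137.1×0.38 + 137.1×0.60 = 228.058 sabins.
Added absorption = 157.5 × 0.91 = 143.325 sabins.
New total A_after = 371.383 sabins.
Reduction = 10 log₁₀(A_after/A_before) = 10 log₁₀(1.6285) = 2.1 dB.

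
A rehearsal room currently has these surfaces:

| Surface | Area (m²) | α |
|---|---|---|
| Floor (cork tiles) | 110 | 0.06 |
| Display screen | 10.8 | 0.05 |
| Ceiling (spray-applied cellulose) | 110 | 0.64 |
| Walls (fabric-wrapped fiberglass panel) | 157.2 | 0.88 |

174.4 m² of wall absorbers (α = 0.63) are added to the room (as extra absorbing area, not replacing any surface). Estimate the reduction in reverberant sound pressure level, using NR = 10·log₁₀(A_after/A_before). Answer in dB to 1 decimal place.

1.8 dB

Summing Sᵢαᵢ: 6.600 + 0.540 + 70.400 + 138.336 → A_before = 215.876 sabins.
Added absorption = 174.4 × 0.63 = 109.872 sabins.
New total A_after = 325.748 sabins.
NR = 10·log₁₀(325.748/215.876) = 1.8 dB.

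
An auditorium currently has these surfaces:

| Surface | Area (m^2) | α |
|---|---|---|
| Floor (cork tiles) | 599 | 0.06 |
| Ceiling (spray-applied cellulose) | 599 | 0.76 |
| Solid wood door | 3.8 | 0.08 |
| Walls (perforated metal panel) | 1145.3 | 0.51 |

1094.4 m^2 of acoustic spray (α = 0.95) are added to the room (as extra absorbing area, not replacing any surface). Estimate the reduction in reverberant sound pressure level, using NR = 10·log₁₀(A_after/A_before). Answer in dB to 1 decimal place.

Equivalent absorption area: A_before = 599*0.06 + 599*0.76 + 3.8*0.08 + 1145.3*0.51 = 1075.587 m^2.
Added absorption = 1094.4 × 0.95 = 1039.680 sabins.
New total A_after = 2115.267 sabins.
Reduction = 10 log₁₀(A_after/A_before) = 10 log₁₀(1.9666) = 2.9 dB.

2.9 dB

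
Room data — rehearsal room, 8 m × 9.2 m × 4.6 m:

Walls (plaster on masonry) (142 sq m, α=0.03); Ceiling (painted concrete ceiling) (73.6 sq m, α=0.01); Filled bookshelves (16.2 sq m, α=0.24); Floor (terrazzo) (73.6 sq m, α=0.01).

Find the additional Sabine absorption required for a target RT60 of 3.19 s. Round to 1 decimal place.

7.5 sabins

A₁ = Σ Sᵢαᵢ = 142*0.03 + 73.6*0.01 + 16.2*0.24 + 73.6*0.01 = 9.620 sabins.
V = 338.56 m³. Required absorption A₂ = 0.161 × 338.56 / 3.19 = 17.087 sabins.
Additional absorption ΔA = 17.087 − 9.620 = 7.5 sabins.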